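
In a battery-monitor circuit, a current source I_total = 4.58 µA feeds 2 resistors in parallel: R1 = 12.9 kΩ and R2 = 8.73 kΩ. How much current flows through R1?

I ≈ 1.85 µA

With just two branches, the current splits inversely with resistance.
I(R1) = 4.58 × 8.73/(12.9 + 8.73) = 4.58 × 0.4036 = 1.849 µA.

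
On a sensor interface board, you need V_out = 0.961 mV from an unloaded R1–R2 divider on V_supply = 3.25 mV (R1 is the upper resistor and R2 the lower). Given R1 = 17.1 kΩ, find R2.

Required fraction k = V_out/V_supply = 0.2957.
So R2 = R1 · V_out/(V_supply − V_out) = 17.1 × 0.961/(3.25 − 0.961) = 17.1 × 0.4198 = 7.179 kΩ.

R2 ≈ 7.18 kΩ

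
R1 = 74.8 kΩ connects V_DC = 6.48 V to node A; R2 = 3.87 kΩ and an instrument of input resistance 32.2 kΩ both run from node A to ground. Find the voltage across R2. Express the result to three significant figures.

V_out ≈ 0.286 V

First combine the lower leg with the load: R2 ‖ R_L = 3.455 kΩ.
Voltage divider with the loaded lower leg: V_out = 6.48 × 3.455/(74.8 + 3.455) = 6.48 × 0.04415 = 0.2861 V.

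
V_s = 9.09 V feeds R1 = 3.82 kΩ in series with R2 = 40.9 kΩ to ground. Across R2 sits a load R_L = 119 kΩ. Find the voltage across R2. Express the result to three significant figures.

R2 ‖ R_L = (40.9 × 119)/(40.9 + 119) = 30.44 kΩ.
Now apply the divider: V_out = 9.09 × 0.8885 = 8.076 V.
(Unloaded it would be 8.31 V; the load pulls it down.)

V_out ≈ 8.08 V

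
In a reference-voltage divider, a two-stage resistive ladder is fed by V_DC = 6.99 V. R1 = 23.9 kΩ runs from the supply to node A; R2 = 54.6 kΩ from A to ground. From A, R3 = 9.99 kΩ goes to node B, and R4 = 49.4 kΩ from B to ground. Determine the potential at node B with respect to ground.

Looking into the second stage from A: R3 + R4 = 59.39 kΩ appears in parallel with R2.
R2 ‖ (R3+R4) = 28.45 kΩ.
First divider: V_A = V_DC · 28.45/(23.9 + 28.45) = 3.799 V.
V_B = V_A × 0.8318 = 3.160 V.

V_B ≈ 3.16 V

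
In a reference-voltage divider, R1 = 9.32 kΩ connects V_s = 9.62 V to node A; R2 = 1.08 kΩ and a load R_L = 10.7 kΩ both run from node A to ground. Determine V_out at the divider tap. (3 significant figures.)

V_out ≈ 0.916 V

The load sits in parallel with R2, giving an effective lower resistance R2' = R2·R_L/(R2+R_L) = 0.9810 kΩ.
Then V_out = V_s · R2'/(R1 + R2') = 9.62 × 0.9810/10.30 = 0.9161 V.
(Unloaded it would be 0.999 V; the load pulls it down.)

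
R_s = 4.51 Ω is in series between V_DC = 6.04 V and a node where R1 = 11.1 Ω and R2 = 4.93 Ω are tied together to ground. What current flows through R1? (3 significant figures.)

Parallel bank: R_p = 1/(1/11.1 + 1/4.93) = 3.414 Ω.
Node voltage V_A = V_DC · R_p/(R_s + R_p) = 6.04 × 0.4308 = 2.602 V.
Branch current I = V_A/R1 = 2.602/11.1 = 0.2344 A.

I ≈ 0.234 A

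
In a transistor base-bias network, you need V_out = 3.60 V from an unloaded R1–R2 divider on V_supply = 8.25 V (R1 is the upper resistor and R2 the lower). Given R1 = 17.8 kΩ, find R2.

R2 ≈ 13.8 kΩ

V_out/V_supply = R2/(R1+R2) = 0.4364.
R2 = R1 · 0.4364/(1 − 0.4364) = 13.78 kΩ.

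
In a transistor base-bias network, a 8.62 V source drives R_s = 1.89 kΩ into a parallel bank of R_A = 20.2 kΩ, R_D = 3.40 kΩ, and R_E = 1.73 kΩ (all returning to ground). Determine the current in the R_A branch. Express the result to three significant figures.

Parallel bank: R_p = 1/(1/20.2 + 1/3.40 + 1/1.73) = 1.085 kΩ.
Node voltage V_A = V_DC · R_p/(R_s + R_p) = 8.62 × 0.3647 = 3.144 V.
Branch current I = V_A/R_A = 3.144/20.2 = 0.1556 mA.
(Check via current divider: I_total = 2.897 mA; share G_k/ΣG = 0.05371 → same result.)

I ≈ 0.156 mA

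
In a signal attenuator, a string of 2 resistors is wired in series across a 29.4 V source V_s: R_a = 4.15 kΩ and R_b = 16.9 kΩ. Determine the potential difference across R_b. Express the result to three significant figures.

ΣR = 4.15 + 16.9 = 21.05 kΩ.
V = V_s · R/ΣR = 29.4 × 0.8029 = 23.60 V.

V ≈ 23.6 V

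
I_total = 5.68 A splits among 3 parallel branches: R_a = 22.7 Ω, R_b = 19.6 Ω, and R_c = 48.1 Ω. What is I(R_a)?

I ≈ 2.16 A

Total conductance ΣG = 1/22.7 + 1/19.6 + 1/48.1 = 0.1159 (units of 1/Ω).
R_a takes the fraction G_k/ΣG = 0.04405/0.1159 = 0.3802, so I = 5.68 × 0.3802 = 2.160 A.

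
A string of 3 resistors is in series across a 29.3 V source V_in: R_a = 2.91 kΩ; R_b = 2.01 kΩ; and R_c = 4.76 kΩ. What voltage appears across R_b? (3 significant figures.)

Series total: ΣR = 2.91 + 2.01 + 4.76 = 9.680 kΩ.
Voltage divider: V = V_in · (2.010 / 9.680) = 29.3 × 0.2076 = 6.084 V.

V ≈ 6.08 V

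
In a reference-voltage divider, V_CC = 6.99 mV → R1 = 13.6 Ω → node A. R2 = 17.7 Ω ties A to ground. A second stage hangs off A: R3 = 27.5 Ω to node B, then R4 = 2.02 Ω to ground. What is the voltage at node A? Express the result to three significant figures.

V_A ≈ 3.14 mV

Node A sees R2 in parallel with the series input of stage 2, R3 + R4 = 29.52 Ω.
Effective lower resistance at A: R2 ‖ 29.52 = 11.07 Ω.
So V_A = 6.99 × 0.4486 = 3.136 mV.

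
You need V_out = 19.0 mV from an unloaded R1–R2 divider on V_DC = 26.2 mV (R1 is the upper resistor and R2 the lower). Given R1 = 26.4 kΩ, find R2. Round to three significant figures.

Required fraction k = V_out/V_DC = 0.7252.
So R2 = R1 · V_out/(V_DC − V_out) = 26.4 × 19.0/(26.2 − 19.0) = 26.4 × 2.639 = 69.67 kΩ.

R2 ≈ 69.7 kΩ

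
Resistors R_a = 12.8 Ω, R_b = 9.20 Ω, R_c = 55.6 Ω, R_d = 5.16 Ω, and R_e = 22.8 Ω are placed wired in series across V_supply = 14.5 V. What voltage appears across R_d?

Series total: ΣR = 12.8 + 9.20 + 55.6 + 5.16 + 22.8 = 105.6 Ω.
Voltage divider: V = V_supply · (5.160 / 105.6) = 14.5 × 0.04888 = 0.7088 V.

V ≈ 0.709 V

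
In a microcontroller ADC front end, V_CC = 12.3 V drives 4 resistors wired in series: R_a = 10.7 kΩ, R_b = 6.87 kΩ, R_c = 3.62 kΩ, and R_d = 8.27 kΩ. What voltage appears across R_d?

V ≈ 3.45 V

Series total: ΣR = 10.7 + 6.87 + 3.62 + 8.27 = 29.46 kΩ.
Voltage divider: V = V_CC · (8.270 / 29.46) = 12.3 × 0.2807 = 3.453 V.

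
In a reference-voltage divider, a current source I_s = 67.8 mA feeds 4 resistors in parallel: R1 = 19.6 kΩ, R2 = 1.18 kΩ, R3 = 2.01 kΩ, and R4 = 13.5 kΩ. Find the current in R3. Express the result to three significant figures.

I ≈ 22.9 mA

Conductances: ΣG = 1/19.6 + 1/1.18 + 1/2.01 + 1/13.5 = 1.470 (1/kΩ).
R3 takes the fraction G_k/ΣG = 0.4975/1.470 = 0.3384, so I = 67.8 × 0.3384 = 22.95 mA.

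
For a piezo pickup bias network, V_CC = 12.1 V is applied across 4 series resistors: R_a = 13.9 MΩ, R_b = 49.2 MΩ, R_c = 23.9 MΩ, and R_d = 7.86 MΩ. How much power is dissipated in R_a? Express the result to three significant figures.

Series current I = V_CC/ΣR = 12.1/94.86 = 0.1276 µA.
P(R_a) = I²·R_a = (0.1276)² × 13.9 = 0.2262 µW.

P ≈ 0.226 µW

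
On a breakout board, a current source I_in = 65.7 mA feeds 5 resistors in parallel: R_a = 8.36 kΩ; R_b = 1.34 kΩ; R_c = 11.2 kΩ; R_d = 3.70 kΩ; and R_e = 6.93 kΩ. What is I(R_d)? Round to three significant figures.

I ≈ 13.0 mA

ΣG = 1/8.36 + 1/1.34 + 1/11.2 + 1/3.70 + 1/6.93 = 1.370.
By the current-divider rule, I = I_in · G_k/ΣG = 65.7 × 0.1973 = 12.96 mA.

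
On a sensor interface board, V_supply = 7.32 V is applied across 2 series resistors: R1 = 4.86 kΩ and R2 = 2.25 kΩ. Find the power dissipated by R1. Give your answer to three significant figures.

P ≈ 5.15 mW

The common current is I = 7.32/7.110 = 1.030 mA.
V(R1) = I·R = 5.004 V; P = V·I = 5.004 × 1.030 = 5.151 mW.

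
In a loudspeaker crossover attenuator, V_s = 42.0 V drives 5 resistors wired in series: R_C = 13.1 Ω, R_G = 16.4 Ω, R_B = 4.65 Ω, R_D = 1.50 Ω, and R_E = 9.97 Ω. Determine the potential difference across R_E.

V ≈ 9.18 V

Total series resistance ΣR = 13.1 + 16.4 + 4.65 + 1.50 + 9.97 = 45.62 Ω.
By the voltage-divider rule, V = 42.0 × 9.970/45.62 = 9.179 V.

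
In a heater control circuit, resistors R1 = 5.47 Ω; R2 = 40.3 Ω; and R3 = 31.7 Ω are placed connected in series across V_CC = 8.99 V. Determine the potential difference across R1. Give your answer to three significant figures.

V ≈ 0.635 V

Total series resistance ΣR = 5.47 + 40.3 + 31.7 = 77.47 Ω.
V = V_CC · R/ΣR = 8.99 × 0.07061 = 0.6348 V.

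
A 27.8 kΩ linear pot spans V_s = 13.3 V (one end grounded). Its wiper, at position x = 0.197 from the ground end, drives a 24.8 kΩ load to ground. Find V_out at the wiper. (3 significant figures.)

V_out ≈ 2.23 V

Split the track: R_lower = x·R_p = 5.477 kΩ, R_upper = (1−x)·R_p = 22.32 kΩ.
R_L loads the lower segment: effective lower R = 4.486 kΩ.
Loaded-divider output: V_out = 13.3 × 0.1673 = 2.225 V.
(Unloaded: V_out = x·V_s = 2.62 V.)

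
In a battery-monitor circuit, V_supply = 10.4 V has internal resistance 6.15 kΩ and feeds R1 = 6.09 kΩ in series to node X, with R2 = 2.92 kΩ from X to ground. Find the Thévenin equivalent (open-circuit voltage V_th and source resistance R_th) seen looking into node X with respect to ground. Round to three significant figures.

V_th ≈ 2.00 V, R_th ≈ 2.36 kΩ

R1' = 6.15 + 6.09 = 12.24 kΩ (source resistance + R1).
V_th is the unloaded tap voltage: V_supply · R2/(R1'+R2) = 10.4 × 0.1926 = 2.003 V.
Looking into X with the source shorted: R_th = R1'·R2/(R1'+R2) = 12.24 × 2.92/15.16 = 2.358 kΩ.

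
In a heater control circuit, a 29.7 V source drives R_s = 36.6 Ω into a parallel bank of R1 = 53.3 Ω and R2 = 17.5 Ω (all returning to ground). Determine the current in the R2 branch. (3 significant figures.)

I ≈ 0.449 A

Parallel bank: R_p = 1/(1/53.3 + 1/17.5) = 13.17 Ω.
V_A by voltage divider: V_A = 29.7 × 13.17/(36.6 + 13.17) = 7.861 V.
I(R2) = V_A / R2 = 7.861/17.5 = 0.4492 A.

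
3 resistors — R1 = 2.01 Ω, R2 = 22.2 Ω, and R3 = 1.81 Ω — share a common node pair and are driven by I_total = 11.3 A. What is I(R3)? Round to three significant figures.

ΣG = 1/2.01 + 1/22.2 + 1/1.81 = 1.095.
By the current-divider rule, I = I_total · G_k/ΣG = 11.3 × 0.5045 = 5.701 A.

I ≈ 5.70 A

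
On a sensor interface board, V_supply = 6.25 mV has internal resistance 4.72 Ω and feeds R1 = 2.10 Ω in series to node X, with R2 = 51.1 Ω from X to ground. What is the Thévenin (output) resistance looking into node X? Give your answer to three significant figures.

R1' = 4.72 + 2.10 = 6.820 Ω (source resistance + R1).
Looking into X with the source shorted: R_th = R1'·R2/(R1'+R2) = 6.820 × 51.1/57.92 = 6.017 Ω.

R_th ≈ 6.02 Ω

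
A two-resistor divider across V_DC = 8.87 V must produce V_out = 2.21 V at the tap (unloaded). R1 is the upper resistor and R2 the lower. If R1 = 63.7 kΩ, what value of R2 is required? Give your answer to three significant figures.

Required fraction k = V_out/V_DC = 0.2492.
Rearranging, R2 = R1·k/(1−k) = 63.7 × 0.3318 = 21.14 kΩ.

R2 ≈ 21.1 kΩ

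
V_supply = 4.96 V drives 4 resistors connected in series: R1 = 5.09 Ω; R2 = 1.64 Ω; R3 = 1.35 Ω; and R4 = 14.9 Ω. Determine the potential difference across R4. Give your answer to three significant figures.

V ≈ 3.22 V

Series total: ΣR = 5.09 + 1.64 + 1.35 + 14.9 = 22.98 Ω.
By the voltage-divider rule, V = 4.96 × 14.90/22.98 = 3.216 V.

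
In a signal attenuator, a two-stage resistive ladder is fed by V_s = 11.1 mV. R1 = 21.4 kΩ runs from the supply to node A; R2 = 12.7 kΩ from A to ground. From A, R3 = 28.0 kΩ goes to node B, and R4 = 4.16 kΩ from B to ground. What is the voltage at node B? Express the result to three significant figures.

V_B ≈ 0.429 mV

Looking into the second stage from A: R3 + R4 = 32.16 kΩ appears in parallel with R2.
R2 ‖ (R3+R4) = 9.105 kΩ.
V_A = 11.1 × 9.105/(21.4 + 9.105) = 3.313 mV.
V_B = V_A × 0.1294 = 0.4285 mV.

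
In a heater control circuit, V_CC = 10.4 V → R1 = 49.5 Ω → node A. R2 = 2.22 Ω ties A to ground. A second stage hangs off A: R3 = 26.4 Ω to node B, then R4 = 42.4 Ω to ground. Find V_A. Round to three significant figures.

Node A sees R2 in parallel with the series input of stage 2, R3 + R4 = 68.80 Ω.
R2 ‖ (R3+R4) = 2.151 Ω.
First divider: V_A = V_CC · 2.151/(49.5 + 2.151) = 0.4330 V.

V_A ≈ 0.433 V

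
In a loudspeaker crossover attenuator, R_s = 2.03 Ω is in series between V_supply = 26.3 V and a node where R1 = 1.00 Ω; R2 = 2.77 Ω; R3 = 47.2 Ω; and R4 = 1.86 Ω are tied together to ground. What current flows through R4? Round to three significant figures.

Combine the parallel branches: R_p = (1/1.00 + 1/2.77 + 1/47.2 + 1/1.86)⁻¹ = 0.5209 Ω.
V_A by voltage divider: V_A = 26.3 × 0.5209/(2.03 + 0.5209) = 5.370 V.
I(R4) = V_A / R4 = 5.370/1.86 = 2.887 A.

I ≈ 2.89 A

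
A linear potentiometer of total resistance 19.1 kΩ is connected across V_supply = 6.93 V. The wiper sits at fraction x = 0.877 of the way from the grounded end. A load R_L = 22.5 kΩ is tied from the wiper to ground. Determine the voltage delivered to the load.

The pot divides into 2.349 kΩ above the wiper and 16.75 kΩ below.
Lower segment in parallel with the load: 16.75 ‖ 22.5 = 9.602 kΩ.
V_out = 6.93 × 9.602/(2.349 + 9.602) = 5.568 V.

V_out ≈ 5.57 V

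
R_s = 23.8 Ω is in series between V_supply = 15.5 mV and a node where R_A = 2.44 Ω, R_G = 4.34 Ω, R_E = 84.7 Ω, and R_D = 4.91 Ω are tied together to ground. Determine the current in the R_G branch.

I ≈ 0.167 mA

Equivalent of the parallel group: R_p = 1.169 Ω.
V_A = 15.5 × 1.169/24.97 = 0.7254 mV.
Branch current I = V_A/R_G = 0.7254/4.34 = 0.1672 mA.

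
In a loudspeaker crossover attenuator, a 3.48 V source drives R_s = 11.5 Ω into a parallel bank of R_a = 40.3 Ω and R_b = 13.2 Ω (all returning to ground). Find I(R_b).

I ≈ 0.122 A

Combine the parallel branches: R_p = (1/40.3 + 1/13.2)⁻¹ = 9.943 Ω.
V_A = 3.48 × 9.943/21.44 = 1.614 V.
Branch current I = V_A/R_b = 1.614/13.2 = 0.1222 A.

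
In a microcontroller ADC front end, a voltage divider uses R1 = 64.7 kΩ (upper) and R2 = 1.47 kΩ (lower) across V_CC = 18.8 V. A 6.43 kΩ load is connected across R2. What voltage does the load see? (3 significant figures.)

V_out ≈ 0.341 V

First combine the lower leg with the load: R2 ‖ R_L = 1.196 kΩ.
Voltage divider with the loaded lower leg: V_out = 18.8 × 1.196/(64.7 + 1.196) = 18.8 × 0.01816 = 0.3413 V.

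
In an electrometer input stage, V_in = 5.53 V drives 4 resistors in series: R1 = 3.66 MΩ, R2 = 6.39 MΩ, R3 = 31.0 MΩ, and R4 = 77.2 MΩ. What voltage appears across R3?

V ≈ 1.45 V

Total series resistance ΣR = 3.66 + 6.39 + 31.0 + 77.2 = 118.2 MΩ.
V = V_in · R/ΣR = 5.53 × 0.2622 = 1.450 V.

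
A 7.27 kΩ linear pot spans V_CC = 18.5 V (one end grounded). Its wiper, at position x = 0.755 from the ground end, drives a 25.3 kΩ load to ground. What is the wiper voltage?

V_out ≈ 13.3 V

Split the track: R_lower = x·R_p = 5.489 kΩ, R_upper = (1−x)·R_p = 1.781 kΩ.
R_L loads the lower segment: effective lower R = 4.510 kΩ.
Then V_out = V_CC · 4.510/(1.781 + 4.510) = 13.26 V.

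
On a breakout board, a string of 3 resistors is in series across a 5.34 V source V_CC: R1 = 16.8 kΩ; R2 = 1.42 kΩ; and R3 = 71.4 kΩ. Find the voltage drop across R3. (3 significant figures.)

V ≈ 4.25 V

Total series resistance ΣR = 16.8 + 1.42 + 71.4 = 89.62 kΩ.
V = V_CC · R/ΣR = 5.34 × 0.7967 = 4.254 V.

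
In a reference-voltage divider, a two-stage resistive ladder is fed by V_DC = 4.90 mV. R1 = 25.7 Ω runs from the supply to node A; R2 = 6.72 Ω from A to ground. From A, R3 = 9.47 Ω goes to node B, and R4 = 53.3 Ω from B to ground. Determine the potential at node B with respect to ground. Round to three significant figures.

Looking into the second stage from A: R3 + R4 = 62.77 Ω appears in parallel with R2.
Effective lower resistance at A: R2 ‖ 62.77 = 6.070 Ω.
So V_A = 4.90 × 0.1911 = 0.9362 mV.
V_B = V_A × 0.8491 = 0.7950 mV.

V_B ≈ 0.795 mV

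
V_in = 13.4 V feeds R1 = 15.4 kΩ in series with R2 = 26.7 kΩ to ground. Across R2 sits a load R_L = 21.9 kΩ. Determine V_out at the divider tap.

V_out ≈ 5.88 V

The load sits in parallel with R2, giving an effective lower resistance R2' = R2·R_L/(R2+R_L) = 12.03 kΩ.
Then V_out = V_in · R2'/(R1 + R2') = 13.4 × 12.03/27.43 = 5.877 V.
(Unloaded it would be 8.50 V; the load pulls it down.)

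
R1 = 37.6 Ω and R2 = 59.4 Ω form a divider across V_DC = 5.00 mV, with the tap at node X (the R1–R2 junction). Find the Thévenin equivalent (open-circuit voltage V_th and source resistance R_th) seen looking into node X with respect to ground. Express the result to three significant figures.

V_th is the unloaded tap voltage: V_DC · R2/(R1+R2) = 5.00 × 0.6124 = 3.062 mV.
With V_DC suppressed (replaced by a short), R_th = R1 ‖ R2 = (37.60 × 59.4)/(37.60 + 59.4) = 23.03 Ω.

V_th ≈ 3.06 mV, R_th ≈ 23.0 Ω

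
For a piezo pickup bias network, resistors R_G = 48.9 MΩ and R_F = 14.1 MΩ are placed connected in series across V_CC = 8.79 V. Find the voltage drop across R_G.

V ≈ 6.82 V

Series total: ΣR = 48.9 + 14.1 = 63.00 MΩ.
Voltage divider: V = V_CC · (48.90 / 63.00) = 8.79 × 0.7762 = 6.823 V.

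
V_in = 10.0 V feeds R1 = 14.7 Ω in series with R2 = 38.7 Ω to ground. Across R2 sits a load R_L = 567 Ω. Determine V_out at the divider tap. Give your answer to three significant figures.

V_out ≈ 7.11 V

The load sits in parallel with R2, giving an effective lower resistance R2' = R2·R_L/(R2+R_L) = 36.23 Ω.
Then V_out = V_in · R2'/(R1 + R2') = 10.0 × 36.23/50.93 = 7.114 V.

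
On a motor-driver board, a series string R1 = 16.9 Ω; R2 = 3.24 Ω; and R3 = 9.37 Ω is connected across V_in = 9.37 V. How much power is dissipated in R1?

Series current I = V_in/ΣR = 9.37/29.51 = 0.3175 A.
P(R1) = I²·R1 = (0.3175)² × 16.9 = 1.704 W.

P ≈ 1.70 W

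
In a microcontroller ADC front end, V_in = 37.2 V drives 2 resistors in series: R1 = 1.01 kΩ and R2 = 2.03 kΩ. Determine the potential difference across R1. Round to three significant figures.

Series total: ΣR = 1.01 + 2.03 = 3.040 kΩ.
V = V_in · R/ΣR = 37.2 × 0.3322 = 12.36 V.

V ≈ 12.4 V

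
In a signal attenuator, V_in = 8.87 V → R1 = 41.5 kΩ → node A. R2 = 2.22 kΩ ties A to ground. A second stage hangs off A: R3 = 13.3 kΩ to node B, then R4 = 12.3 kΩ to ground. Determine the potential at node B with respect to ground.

Looking into the second stage from A: R3 + R4 = 25.60 kΩ appears in parallel with R2.
Effective lower resistance at A: R2 ‖ 25.60 = 2.043 kΩ.
So V_A = 8.87 × 0.04692 = 0.4161 V.
Stage 2 is unloaded, so V_B = V_A · R4/(R3+R4) = 0.4161 × 12.3/25.60 = 0.1999 V.

V_B ≈ 0.200 V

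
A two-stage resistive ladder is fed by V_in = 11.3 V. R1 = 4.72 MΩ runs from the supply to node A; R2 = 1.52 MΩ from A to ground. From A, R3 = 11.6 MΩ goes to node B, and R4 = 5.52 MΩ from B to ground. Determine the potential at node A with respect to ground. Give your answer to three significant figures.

The second stage (R3 + R4 = 17.12 MΩ) loads node A in parallel with R2.
Effective lower resistance at A: R2 ‖ 17.12 = 1.396 MΩ.
V_A = 11.3 × 1.396/(4.72 + 1.396) = 2.579 V.

V_A ≈ 2.58 V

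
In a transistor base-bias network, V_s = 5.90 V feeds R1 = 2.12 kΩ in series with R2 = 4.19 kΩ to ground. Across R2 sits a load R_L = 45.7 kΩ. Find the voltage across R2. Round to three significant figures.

V_out ≈ 3.80 V

The load sits in parallel with R2, giving an effective lower resistance R2' = R2·R_L/(R2+R_L) = 3.838 kΩ.
Then V_out = V_s · R2'/(R1 + R2') = 5.90 × 3.838/5.958 = 3.801 V.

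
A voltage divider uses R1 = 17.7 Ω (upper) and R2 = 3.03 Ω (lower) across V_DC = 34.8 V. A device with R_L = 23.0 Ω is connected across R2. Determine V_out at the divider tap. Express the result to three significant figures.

V_out ≈ 4.57 V

First combine the lower leg with the load: R2 ‖ R_L = 2.677 Ω.
Then V_out = V_DC · R2'/(R1 + R2') = 34.8 × 2.677/20.38 = 4.572 V.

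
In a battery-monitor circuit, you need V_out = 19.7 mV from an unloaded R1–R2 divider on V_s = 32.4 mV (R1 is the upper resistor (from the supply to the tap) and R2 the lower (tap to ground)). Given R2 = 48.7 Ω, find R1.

R1 ≈ 31.4 Ω

The divider ratio is R2/(R1+R2) = 19.7/32.4 = 0.6080.
So R1 = R2 · (V_s/V_out − 1) = 48.7 × (32.4/19.7 − 1) = 48.7 × 0.6447 = 31.40 Ω.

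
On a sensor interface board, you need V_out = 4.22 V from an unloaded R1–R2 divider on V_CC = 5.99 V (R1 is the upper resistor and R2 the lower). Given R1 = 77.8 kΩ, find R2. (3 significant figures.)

R2 ≈ 185 kΩ

V_out/V_CC = R2/(R1+R2) = 0.7045.
Rearranging, R2 = R1·k/(1−k) = 77.8 × 2.384 = 185.5 kΩ.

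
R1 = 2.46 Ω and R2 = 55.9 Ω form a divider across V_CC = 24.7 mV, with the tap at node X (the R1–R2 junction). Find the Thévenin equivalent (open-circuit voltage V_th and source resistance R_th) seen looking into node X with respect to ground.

V_th is the unloaded tap voltage: V_CC · R2/(R1+R2) = 24.7 × 0.9578 = 23.66 mV.
Looking into X with the source shorted: R_th = R1·R2/(R1+R2) = 2.460 × 55.9/58.36 = 2.356 Ω.

V_th ≈ 23.7 mV, R_th ≈ 2.36 Ω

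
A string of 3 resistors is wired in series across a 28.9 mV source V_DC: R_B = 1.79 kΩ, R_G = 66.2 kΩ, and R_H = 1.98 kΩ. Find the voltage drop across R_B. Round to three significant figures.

V ≈ 0.739 mV

Series total: ΣR = 1.79 + 66.2 + 1.98 = 69.97 kΩ.
By the voltage-divider rule, V = 28.9 × 1.790/69.97 = 0.7393 mV.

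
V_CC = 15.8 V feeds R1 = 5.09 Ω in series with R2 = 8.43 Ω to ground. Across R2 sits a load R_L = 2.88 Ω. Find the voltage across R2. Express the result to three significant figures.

First combine the lower leg with the load: R2 ‖ R_L = 2.147 Ω.
Now apply the divider: V_out = 15.8 × 0.2966 = 4.687 V.

V_out ≈ 4.69 V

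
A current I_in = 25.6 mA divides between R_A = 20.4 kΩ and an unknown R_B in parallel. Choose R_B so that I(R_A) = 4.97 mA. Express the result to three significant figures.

The fraction through R_A equals R_B/(R_A+R_B).
With f = 0.1941, R_B = R_A · f/(1−f) = 20.4 × 0.2409 = 4.915 kΩ.

R_B ≈ 4.91 kΩ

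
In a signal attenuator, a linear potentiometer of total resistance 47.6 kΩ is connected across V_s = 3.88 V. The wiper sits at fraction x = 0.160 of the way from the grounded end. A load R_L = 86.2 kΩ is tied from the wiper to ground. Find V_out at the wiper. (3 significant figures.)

The pot divides into 39.98 kΩ above the wiper and 7.616 kΩ below.
R_L loads the lower segment: effective lower R = 6.998 kΩ.
Loaded-divider output: V_out = 3.88 × 0.1489 = 0.5779 V.

V_out ≈ 0.578 V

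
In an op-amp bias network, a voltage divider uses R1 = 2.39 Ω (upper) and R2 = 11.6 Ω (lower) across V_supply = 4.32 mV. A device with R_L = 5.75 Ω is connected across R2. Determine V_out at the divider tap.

V_out ≈ 2.66 mV

R2 ‖ R_L = (11.6 × 5.75)/(11.6 + 5.75) = 3.844 Ω.
Now apply the divider: V_out = 4.32 × 0.6166 = 2.664 mV.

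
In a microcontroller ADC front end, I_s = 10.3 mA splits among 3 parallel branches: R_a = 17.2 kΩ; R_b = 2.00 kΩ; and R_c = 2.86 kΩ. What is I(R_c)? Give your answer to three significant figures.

I ≈ 3.97 mA

Conductances: ΣG = 1/17.2 + 1/2.00 + 1/2.86 = 0.9078 (1/kΩ).
R_c takes the fraction G_k/ΣG = 0.3497/0.9078 = 0.3852, so I = 10.3 × 0.3852 = 3.967 mA.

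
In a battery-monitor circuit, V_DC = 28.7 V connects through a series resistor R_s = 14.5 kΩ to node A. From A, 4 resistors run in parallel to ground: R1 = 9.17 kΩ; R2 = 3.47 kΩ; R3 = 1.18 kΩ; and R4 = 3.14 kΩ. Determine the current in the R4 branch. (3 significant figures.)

Parallel bank: R_p = 1/(1/9.17 + 1/3.47 + 1/1.18 + 1/3.14) = 0.6397 kΩ.
V_A by voltage divider: V_A = 28.7 × 0.6397/(14.5 + 0.6397) = 1.213 V.
I(R4) = V_A / R4 = 1.213/3.14 = 0.3862 mA.

I ≈ 0.386 mA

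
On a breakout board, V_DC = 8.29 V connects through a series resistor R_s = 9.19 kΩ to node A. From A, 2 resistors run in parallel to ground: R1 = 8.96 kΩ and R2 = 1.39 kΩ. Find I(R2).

Combine the parallel branches: R_p = (1/8.96 + 1/1.39)⁻¹ = 1.203 kΩ.
V_A by voltage divider: V_A = 8.29 × 1.203/(9.19 + 1.203) = 0.9598 V.
I(R2) = V_A / R2 = 0.9598/1.39 = 0.6905 mA.
(Equivalently: I_total = 0.7976 mA, then current-divider fraction G_k/ΣG = 0.8657.)

I ≈ 0.691 mA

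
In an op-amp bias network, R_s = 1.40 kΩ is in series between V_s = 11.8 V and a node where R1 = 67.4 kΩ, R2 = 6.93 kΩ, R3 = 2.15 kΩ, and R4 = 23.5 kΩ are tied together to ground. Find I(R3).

Equivalent of the parallel group: R_p = 1.500 kΩ.
Node voltage V_A = V_s · R_p/(R_s + R_p) = 11.8 × 0.5172 = 6.103 V.
Branch current I = V_A/R3 = 6.103/2.15 = 2.839 mA.

I ≈ 2.84 mA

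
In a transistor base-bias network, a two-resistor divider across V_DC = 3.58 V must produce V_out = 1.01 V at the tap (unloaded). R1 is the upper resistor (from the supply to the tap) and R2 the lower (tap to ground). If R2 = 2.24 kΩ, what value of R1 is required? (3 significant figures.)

V_out/V_DC = R2/(R1+R2) = 0.2821.
Rearranging, R1 = R2·(1−k)/k = 2.24 × 2.545 = 5.700 kΩ.

R1 ≈ 5.70 kΩ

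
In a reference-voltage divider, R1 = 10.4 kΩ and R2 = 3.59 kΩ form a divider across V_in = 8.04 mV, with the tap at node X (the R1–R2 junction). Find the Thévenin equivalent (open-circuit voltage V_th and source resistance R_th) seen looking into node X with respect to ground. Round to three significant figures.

Open-circuit (no load on X): V_th = V_in · R2/(R1 + R2) = 8.04 × 3.59/(10.40 + 3.59) = 2.063 mV.
With V_in suppressed (replaced by a short), R_th = R1 ‖ R2 = (10.40 × 3.59)/(10.40 + 3.59) = 2.669 kΩ.

V_th ≈ 2.06 mV, R_th ≈ 2.67 kΩ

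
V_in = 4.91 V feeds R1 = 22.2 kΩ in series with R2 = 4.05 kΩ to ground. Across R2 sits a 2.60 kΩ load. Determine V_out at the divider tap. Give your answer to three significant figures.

R2 ‖ R_L = (4.05 × 2.60)/(4.05 + 2.60) = 1.583 kΩ.
Voltage divider with the loaded lower leg: V_out = 4.91 × 1.583/(22.2 + 1.583) = 4.91 × 0.06658 = 0.3269 V.

V_out ≈ 0.327 V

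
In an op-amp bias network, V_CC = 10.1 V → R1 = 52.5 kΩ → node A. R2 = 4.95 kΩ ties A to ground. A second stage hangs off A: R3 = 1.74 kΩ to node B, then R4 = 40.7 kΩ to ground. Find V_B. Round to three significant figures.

The second stage (R3 + R4 = 42.44 kΩ) loads node A in parallel with R2.
R2 ‖ (R3+R4) = 4.433 kΩ.
V_A = 10.1 × 4.433/(52.5 + 4.433) = 0.7864 V.
V_B = V_A × 0.9590 = 0.7542 V.

V_B ≈ 0.754 V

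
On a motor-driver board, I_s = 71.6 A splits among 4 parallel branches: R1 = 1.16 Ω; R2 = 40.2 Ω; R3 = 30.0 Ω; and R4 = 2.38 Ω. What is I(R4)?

I ≈ 22.4 A

Conductances: ΣG = 1/1.16 + 1/40.2 + 1/30.0 + 1/2.38 = 1.340 (1/Ω).
Current divider: I(R4) = I_s · G_k/ΣG = 71.6 × (0.4202/1.340) = 71.6 × 0.3135 = 22.44 A.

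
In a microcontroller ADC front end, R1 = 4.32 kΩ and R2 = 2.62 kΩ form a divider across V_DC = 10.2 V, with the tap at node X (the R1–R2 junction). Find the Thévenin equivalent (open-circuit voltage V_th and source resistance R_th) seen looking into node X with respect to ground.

V_th ≈ 3.85 V, R_th ≈ 1.63 kΩ

V_th is the unloaded tap voltage: V_DC · R2/(R1+R2) = 10.2 × 0.3775 = 3.851 V.
With V_DC suppressed (replaced by a short), R_th = R1 ‖ R2 = (4.320 × 2.62)/(4.320 + 2.62) = 1.631 kΩ.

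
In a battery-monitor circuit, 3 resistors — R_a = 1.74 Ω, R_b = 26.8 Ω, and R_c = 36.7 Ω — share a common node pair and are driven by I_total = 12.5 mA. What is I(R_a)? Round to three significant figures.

ΣG = 1/1.74 + 1/26.8 + 1/36.7 = 0.6393.
Current divider: I(R_a) = I_total · G_k/ΣG = 12.5 × (0.5747/0.6393) = 12.5 × 0.8990 = 11.24 mA.

I ≈ 11.2 mA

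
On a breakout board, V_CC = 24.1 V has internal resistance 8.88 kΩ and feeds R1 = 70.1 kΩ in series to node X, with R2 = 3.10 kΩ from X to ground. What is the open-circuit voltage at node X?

R1' = 8.88 + 70.1 = 78.98 kΩ (source resistance + R1).
With X open, the divider is unloaded: V_th = 24.1 × 3.10/82.08 = 0.9102 V.

V_th ≈ 0.910 V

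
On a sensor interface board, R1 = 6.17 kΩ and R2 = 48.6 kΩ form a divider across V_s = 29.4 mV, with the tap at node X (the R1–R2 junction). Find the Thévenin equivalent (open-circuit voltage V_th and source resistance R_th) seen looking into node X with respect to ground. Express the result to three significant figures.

Open-circuit (no load on X): V_th = V_s · R2/(R1 + R2) = 29.4 × 48.6/(6.170 + 48.6) = 26.09 mV.
Looking into X with the source shorted: R_th = R1·R2/(R1+R2) = 6.170 × 48.6/54.77 = 5.475 kΩ.

V_th ≈ 26.1 mV, R_th ≈ 5.47 kΩ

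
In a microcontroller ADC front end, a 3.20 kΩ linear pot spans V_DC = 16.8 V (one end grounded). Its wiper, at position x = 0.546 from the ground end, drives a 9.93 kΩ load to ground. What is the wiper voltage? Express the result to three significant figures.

Split the track: R_lower = x·R_p = 1.747 kΩ, R_upper = (1−x)·R_p = 1.453 kΩ.
(x·R_p) ‖ R_L = 1.486 kΩ.
V_out = 16.8 × 1.486/(1.453 + 1.486) = 8.494 V.
(Unloaded: V_out = x·V_DC = 9.17 V.)

V_out ≈ 8.49 V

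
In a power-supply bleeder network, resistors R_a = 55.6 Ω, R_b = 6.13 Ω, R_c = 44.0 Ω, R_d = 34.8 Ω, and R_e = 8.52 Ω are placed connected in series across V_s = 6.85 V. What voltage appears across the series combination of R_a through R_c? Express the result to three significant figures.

ΣR = 55.6 + 6.13 + 44.0 + 34.8 + 8.52 = 149.1 Ω.
R_{R_a..R_c} = 55.6 + 6.13 + 44.0 = 105.7 Ω.
V = V_s · R/ΣR = 6.85 × 0.7094 = 4.859 V.

V ≈ 4.86 V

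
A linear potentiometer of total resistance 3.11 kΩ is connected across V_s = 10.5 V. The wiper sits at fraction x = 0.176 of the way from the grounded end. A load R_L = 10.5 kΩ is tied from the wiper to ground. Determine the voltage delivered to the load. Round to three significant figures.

V_out ≈ 1.77 V

Split the track: R_lower = x·R_p = 0.5474 kΩ, R_upper = (1−x)·R_p = 2.563 kΩ.
R_L loads the lower segment: effective lower R = 0.5202 kΩ.
V_out = 10.5 × 0.5202/(2.563 + 0.5202) = 1.772 V.
(Unloaded: V_out = x·V_s = 1.85 V.)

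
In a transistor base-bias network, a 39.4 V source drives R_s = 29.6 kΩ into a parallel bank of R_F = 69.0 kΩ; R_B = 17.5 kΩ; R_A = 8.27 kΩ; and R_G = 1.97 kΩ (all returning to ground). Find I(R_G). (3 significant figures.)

I ≈ 0.921 mA

Equivalent of the parallel group: R_p = 1.428 kΩ.
V_A = 39.4 × 1.428/31.03 = 1.814 V.
Branch current I = V_A/R_G = 1.814/1.97 = 0.9206 mA.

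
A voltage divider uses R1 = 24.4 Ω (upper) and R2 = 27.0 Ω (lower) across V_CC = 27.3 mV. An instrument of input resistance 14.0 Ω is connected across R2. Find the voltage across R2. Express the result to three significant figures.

First combine the lower leg with the load: R2 ‖ R_L = 9.220 Ω.
Voltage divider with the loaded lower leg: V_out = 27.3 × 9.220/(24.4 + 9.220) = 27.3 × 0.2742 = 7.487 mV.

V_out ≈ 7.49 mV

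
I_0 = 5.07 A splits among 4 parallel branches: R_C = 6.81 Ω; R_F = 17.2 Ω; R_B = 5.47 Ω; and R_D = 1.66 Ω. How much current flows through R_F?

Total conductance ΣG = 1/6.81 + 1/17.2 + 1/5.47 + 1/1.66 = 0.9902 (units of 1/Ω).
By the current-divider rule, I = I_0 · G_k/ΣG = 5.07 × 0.05871 = 0.2977 A.

I ≈ 0.298 A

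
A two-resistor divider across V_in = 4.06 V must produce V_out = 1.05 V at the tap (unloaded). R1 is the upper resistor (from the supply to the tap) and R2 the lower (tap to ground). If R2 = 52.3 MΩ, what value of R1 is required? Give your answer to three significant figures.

R1 ≈ 150 MΩ

Required fraction k = V_out/V_in = 0.2586.
Rearranging, R1 = R2·(1−k)/k = 52.3 × 2.867 = 149.9 MΩ.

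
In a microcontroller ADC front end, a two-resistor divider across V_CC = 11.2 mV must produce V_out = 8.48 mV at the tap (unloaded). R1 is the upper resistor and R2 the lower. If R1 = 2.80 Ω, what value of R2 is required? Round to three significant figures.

V_out/V_CC = R2/(R1+R2) = 0.7571.
R2 = R1 · 0.7571/(1 − 0.7571) = 8.729 Ω.

R2 ≈ 8.73 Ω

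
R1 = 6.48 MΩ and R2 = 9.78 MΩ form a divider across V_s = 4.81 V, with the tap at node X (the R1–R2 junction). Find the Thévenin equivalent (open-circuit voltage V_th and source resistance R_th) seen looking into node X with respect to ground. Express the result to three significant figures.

V_th ≈ 2.89 V, R_th ≈ 3.90 MΩ

With X open, the divider is unloaded: V_th = 4.81 × 9.78/16.26 = 2.893 V.
With V_s suppressed (replaced by a short), R_th = R1 ‖ R2 = (6.480 × 9.78)/(6.480 + 9.78) = 3.898 MΩ.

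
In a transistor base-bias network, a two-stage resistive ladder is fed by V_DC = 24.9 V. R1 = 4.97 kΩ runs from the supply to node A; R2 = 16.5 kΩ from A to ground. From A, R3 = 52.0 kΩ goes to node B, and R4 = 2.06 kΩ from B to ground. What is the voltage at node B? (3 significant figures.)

Looking into the second stage from A: R3 + R4 = 54.06 kΩ appears in parallel with R2.
R2 ‖ (R3+R4) = 12.64 kΩ.
V_A = 24.9 × 12.64/(4.97 + 12.64) = 17.87 V.
V_B = V_A × 0.03811 = 0.6811 V.

V_B ≈ 0.681 V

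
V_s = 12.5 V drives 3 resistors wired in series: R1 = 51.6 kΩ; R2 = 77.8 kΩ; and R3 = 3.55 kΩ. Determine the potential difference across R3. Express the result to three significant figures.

V ≈ 0.334 V

Total series resistance ΣR = 51.6 + 77.8 + 3.55 = 132.9 kΩ.
V = V_s · R/ΣR = 12.5 × 0.02670 = 0.3338 V.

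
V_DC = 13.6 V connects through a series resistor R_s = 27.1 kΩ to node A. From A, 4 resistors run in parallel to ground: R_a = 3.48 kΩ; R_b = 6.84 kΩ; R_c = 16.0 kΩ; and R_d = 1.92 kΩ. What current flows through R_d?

I ≈ 0.248 mA

Combine the parallel branches: R_p = (1/3.48 + 1/6.84 + 1/16.0 + 1/1.92)⁻¹ = 0.9834 kΩ.
V_A = 13.6 × 0.9834/28.08 = 0.4762 V.
I(R_d) = V_A / R_d = 0.4762/1.92 = 0.2480 mA.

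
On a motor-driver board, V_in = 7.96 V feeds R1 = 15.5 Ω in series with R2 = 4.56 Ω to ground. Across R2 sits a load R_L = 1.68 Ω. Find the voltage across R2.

R2 ‖ R_L = (4.56 × 1.68)/(4.56 + 1.68) = 1.228 Ω.
Now apply the divider: V_out = 7.96 × 0.07339 = 0.5842 V.

V_out ≈ 0.584 V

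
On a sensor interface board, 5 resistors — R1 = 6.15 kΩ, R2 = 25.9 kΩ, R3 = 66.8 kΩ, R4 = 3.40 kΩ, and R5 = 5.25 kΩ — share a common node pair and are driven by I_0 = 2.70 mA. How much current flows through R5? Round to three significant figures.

I ≈ 0.734 mA

Conductances: ΣG = 1/6.15 + 1/25.9 + 1/66.8 + 1/3.40 + 1/5.25 = 0.7008 (1/kΩ).
By the current-divider rule, I = I_0 · G_k/ΣG = 2.70 × 0.2718 = 0.7339 mA.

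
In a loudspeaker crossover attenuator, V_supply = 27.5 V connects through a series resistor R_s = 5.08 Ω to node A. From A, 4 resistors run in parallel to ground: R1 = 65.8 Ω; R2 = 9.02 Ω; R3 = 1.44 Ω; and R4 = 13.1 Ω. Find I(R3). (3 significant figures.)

Parallel bank: R_p = 1/(1/65.8 + 1/9.02 + 1/1.44 + 1/13.1) = 1.115 Ω.
Node voltage V_A = V_supply · R_p/(R_s + R_p) = 27.5 × 0.1800 = 4.950 V.
Branch current I = V_A/R3 = 4.950/1.44 = 3.437 A.

I ≈ 3.44 A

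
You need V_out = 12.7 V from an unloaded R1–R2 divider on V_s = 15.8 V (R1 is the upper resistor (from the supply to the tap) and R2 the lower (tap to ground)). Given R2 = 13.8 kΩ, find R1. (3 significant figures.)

R1 ≈ 3.37 kΩ

V_out/V_s = R2/(R1+R2) = 0.8038.
R1 = R2·(1/k − 1) = 13.8 × 0.2441 = 3.369 kΩ.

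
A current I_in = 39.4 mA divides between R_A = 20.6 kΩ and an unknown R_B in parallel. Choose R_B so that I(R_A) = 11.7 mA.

R_B ≈ 8.70 kΩ

In a two-way split, I_A/I_in = R_B/(R_A + R_B).
With f = 0.2970, R_B = R_A · f/(1−f) = 20.6 × 0.4224 = 8.701 kΩ.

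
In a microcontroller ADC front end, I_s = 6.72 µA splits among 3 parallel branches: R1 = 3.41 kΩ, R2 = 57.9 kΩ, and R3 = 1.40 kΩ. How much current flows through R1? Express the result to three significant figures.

I ≈ 1.92 µA

Conductances: ΣG = 1/3.41 + 1/57.9 + 1/1.40 = 1.025 (1/kΩ).
R1 takes the fraction G_k/ΣG = 0.2933/1.025 = 0.2862, so I = 6.72 × 0.2862 = 1.923 µA.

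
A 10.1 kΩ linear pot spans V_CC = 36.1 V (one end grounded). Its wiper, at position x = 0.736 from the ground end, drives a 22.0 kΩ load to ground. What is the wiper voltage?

Lower segment x·R_p = 7.434 kΩ; upper segment (1−x)·R_p = 2.666 kΩ.
(x·R_p) ‖ R_L = 5.556 kΩ.
Then V_out = V_CC · 5.556/(2.666 + 5.556) = 24.39 V.

V_out ≈ 24.4 V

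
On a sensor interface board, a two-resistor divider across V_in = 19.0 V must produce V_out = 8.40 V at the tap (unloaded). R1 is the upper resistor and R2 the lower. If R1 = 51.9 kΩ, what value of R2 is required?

V_out/V_in = R2/(R1+R2) = 0.4421.
R2 = R1 · 0.4421/(1 − 0.4421) = 41.13 kΩ.

R2 ≈ 41.1 kΩ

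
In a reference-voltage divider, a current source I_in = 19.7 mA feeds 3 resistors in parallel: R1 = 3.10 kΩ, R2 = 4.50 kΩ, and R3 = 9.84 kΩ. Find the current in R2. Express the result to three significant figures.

Total conductance ΣG = 1/3.10 + 1/4.50 + 1/9.84 = 0.6464 (units of 1/kΩ).
Current divider: I(R2) = I_in · G_k/ΣG = 19.7 × (0.2222/0.6464) = 19.7 × 0.3438 = 6.772 mA.

I ≈ 6.77 mA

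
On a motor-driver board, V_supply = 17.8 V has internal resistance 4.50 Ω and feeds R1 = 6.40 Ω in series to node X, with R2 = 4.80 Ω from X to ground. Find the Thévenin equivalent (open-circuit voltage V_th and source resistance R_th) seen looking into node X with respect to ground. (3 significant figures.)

V_th ≈ 5.44 V, R_th ≈ 3.33 Ω

R1' = 4.50 + 6.40 = 10.90 Ω (source resistance + R1).
Open-circuit (no load on X): V_th = V_supply · R2/(R1' + R2) = 17.8 × 4.80/(10.90 + 4.80) = 5.442 V.
Looking into X with the source shorted: R_th = R1'·R2/(R1'+R2) = 10.90 × 4.80/15.70 = 3.332 Ω.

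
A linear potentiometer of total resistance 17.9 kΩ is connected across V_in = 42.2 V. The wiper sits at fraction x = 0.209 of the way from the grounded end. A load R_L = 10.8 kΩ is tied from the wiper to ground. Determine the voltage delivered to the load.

V_out ≈ 6.92 V

Lower segment x·R_p = 3.741 kΩ; upper segment (1−x)·R_p = 14.16 kΩ.
(x·R_p) ‖ R_L = 2.779 kΩ.
Loaded-divider output: V_out = 42.2 × 0.1641 = 6.923 V.
(Unloaded: V_out = x·V_in = 8.82 V.)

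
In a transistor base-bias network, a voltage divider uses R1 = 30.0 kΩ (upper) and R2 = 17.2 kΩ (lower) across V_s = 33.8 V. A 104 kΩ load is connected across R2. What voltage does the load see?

V_out ≈ 11.1 V

First combine the lower leg with the load: R2 ‖ R_L = 14.76 kΩ.
Then V_out = V_s · R2'/(R1 + R2') = 33.8 × 14.76/44.76 = 11.15 V.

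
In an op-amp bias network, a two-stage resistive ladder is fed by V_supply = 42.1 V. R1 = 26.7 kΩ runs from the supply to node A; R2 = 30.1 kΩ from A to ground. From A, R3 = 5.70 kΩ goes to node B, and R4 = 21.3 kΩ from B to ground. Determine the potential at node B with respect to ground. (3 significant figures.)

Node A sees R2 in parallel with the series input of stage 2, R3 + R4 = 27.00 kΩ.
R2 ‖ (R3+R4) = 14.23 kΩ.
So V_A = 42.1 × 0.3477 = 14.64 V.
Then the unloaded second divider: V_B = V_A × R4/(R3+R4) = 14.64 × 0.7889 = 11.55 V.

V_B ≈ 11.5 V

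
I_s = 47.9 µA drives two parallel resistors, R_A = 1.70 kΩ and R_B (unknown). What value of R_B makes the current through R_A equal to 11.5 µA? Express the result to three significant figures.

Two-branch current divider: I_A = I_s · R_B/(R_A + R_B).
11.5/47.9 = R_B/(R_A + R_B) → R_B = R_A · (0.2401)/(1 − 0.2401) = 1.70 × 0.3159 = 0.5371 kΩ.

R_B ≈ 0.537 kΩ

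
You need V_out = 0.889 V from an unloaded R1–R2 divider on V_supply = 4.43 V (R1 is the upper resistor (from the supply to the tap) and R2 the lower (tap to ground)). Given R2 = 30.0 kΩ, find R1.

Required fraction k = V_out/V_supply = 0.2007.
So R1 = R2 · (V_supply/V_out − 1) = 30.0 × (4.43/0.889 − 1) = 30.0 × 3.983 = 119.5 kΩ.

R1 ≈ 119 kΩ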